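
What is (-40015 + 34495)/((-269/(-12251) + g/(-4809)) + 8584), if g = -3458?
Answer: -9291746448/14450586401 ≈ -0.64300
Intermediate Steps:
(-40015 + 34495)/((-269/(-12251) + g/(-4809)) + 8584) = (-40015 + 34495)/((-269/(-12251) - 3458/(-4809)) + 8584) = -5520/((-269*(-1/12251) - 3458*(-1/4809)) + 8584) = -5520/((269/12251 + 494/687) + 8584) = -5520/(6236797/8416437 + 8584) = -5520/72252932005/8416437 = -5520*8416437/72252932005 = -9291746448/14450586401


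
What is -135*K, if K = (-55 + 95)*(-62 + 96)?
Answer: -183600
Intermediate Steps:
K = 1360 (K = 40*34 = 1360)
-135*K = -135*1360 = -183600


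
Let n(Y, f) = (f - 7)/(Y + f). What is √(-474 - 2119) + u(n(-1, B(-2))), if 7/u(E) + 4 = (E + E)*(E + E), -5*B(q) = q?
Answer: 7/480 + I*√2593 ≈ 0.014583 + 50.922*I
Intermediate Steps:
B(q) = -q/5
n(Y, f) = (-7 + f)/(Y + f)
u(E) = 7/(-4 + 4*E²) (u(E) = 7/(-4 + (E + E)*(E + E)) = 7/(-4 + (2*E)*(2*E)) = 7/(-4 + 4*E²))
√(-474 - 2119) + u(n(-1, B(-2))) = √(-474 - 2119) + 7/(4*(-1 + ((-7 - ⅕*(-2))/(-1 - ⅕*(-2)))²)) = √(-2593) + 7/(4*(-1 + ((-7 + ⅖)/(-1 + ⅖))²)) = I*√2593 + 7/(4*(-1 + (-33/5/(-⅗))²)) = I*√2593 + 7/(4*(-1 + (-5/3*(-33/5))²)) = I*√2593 + 7/(4*(-1 + 11²)) = I*√2593 + 7/(4*(-1 + 121)) = I*√2593 + (7/4)/120 = I*√2593 + (7/4)*(1/120) = I*√2593 + 7/480 = 7/480 + I*√2593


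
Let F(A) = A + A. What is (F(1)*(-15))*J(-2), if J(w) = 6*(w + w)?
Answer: 720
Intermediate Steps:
F(A) = 2*A
J(w) = 12*w (J(w) = 6*(2*w) = 12*w)
(F(1)*(-15))*J(-2) = ((2*1)*(-15))*(12*(-2)) = (2*(-15))*(-24) = -30*(-24) = 720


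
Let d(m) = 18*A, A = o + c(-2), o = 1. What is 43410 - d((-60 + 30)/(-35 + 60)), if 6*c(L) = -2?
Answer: 43398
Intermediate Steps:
c(L) = -1/3 (c(L) = (1/6)*(-2) = -1/3)
A = 2/3 (A = 1 - 1/3 = 2/3 ≈ 0.66667)
d(m) = 12 (d(m) = 18*(2/3) = 12)
43410 - d((-60 + 30)/(-35 + 60)) = 43410 - 1*12 = 43410 - 12 = 43398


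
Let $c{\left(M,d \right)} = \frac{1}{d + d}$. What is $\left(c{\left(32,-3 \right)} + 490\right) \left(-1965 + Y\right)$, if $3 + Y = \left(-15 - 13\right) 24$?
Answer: $-1293160$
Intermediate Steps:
$c{\left(M,d \right)} = \frac{1}{2 d}$
$Y = -675$ ($Y = -3 + \left(-15 - 13\right) 24 = -3 - 672 = -675$)
$\left(c{\left(32,-3 \right)} + 490\right) \left(-1965 + Y\right) = \left(\frac{1}{2 \left(-3\right)} + 490\right) \left(-1965 - 675\right) = \left(\frac{1}{2} \left(- \frac{1}{3}\right) + 490\right) \left(-2640\right) = \left(- \frac{1}{6} + 490\right) \left(-2640\right) = \frac{2939}{6} \left(-2640\right) = -1293160$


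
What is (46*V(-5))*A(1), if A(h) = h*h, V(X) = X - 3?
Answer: -368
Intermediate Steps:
V(X) = -3 + X
A(h) = h²
(46*V(-5))*A(1) = (46*(-3 - 5))*1² = (46*(-8))*1 = -368*1 = -368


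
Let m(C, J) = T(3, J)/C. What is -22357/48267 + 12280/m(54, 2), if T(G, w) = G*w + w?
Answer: 4000829273/48267 ≈ 82890.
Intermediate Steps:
T(G, w) = w + G*w
m(C, J) = 4*J/C (m(C, J) = (J*(1 + 3))/C = (J*4)/C = (4*J)/C = 4*J/C)
-22357/48267 + 12280/m(54, 2) = -22357/48267 + 12280/((4*2/54)) = -22357*1/48267 + 12280/((4*2*(1/54))) = -22357/48267 + 12280/(4/27) = -22357/48267 + 12280*(27/4) = -22357/48267 + 82890 = 4000829273/48267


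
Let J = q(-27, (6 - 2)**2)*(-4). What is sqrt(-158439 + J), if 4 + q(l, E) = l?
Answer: I*sqrt(158315) ≈ 397.89*I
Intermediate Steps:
q(l, E) = -4 + l
J = 124 (J = (-4 - 27)*(-4) = -31*(-4) = 124)
sqrt(-158439 + J) = sqrt(-158439 + 124) = sqrt(-158315) = I*sqrt(158315)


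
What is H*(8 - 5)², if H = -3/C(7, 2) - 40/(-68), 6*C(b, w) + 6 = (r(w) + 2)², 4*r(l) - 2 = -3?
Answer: 48294/799 ≈ 60.443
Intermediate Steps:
r(l) = -¼ (r(l) = ½ + (¼)*(-3) = ½ - ¾ = -¼)
C(b, w) = -47/96 (C(b, w) = -1 + (-¼ + 2)²/6 = -1 + (7/4)²/6 = -1 + (⅙)*(49/16) = -1 + 49/96 = -47/96)
H = 5366/799 (H = -3/(-47/96) - 40/(-68) = -3*(-96/47) - 40*(-1/68) = 288/47 + 10/17 = 5366/799 ≈ 6.7159)
H*(8 - 5)² = 5366*(8 - 5)²/799 = (5366/799)*3² = (5366/799)*9 = 48294/799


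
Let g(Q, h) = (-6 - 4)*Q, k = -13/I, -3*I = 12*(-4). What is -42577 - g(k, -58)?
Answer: -340681/8 ≈ -42585.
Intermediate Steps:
I = 16 (I = -4*(-4) = -⅓*(-48) = 16)
k = -13/16 ≈ -0.81250
g(Q, h) = -10*Q
-42577 - g(k, -58) = -42577 - (-10)*(-13)/16 = -42577 - 1*65/8 = -42577 - 65/8 = -340681/8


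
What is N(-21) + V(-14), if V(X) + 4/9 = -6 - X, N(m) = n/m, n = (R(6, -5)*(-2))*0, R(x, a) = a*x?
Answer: 68/9 ≈ 7.5556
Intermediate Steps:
n = 0 (n = (-5*6*(-2))*0 = -30*(-2)*0 = 60*0 = 0)
N(m) = 0 (N(m) = 0/m = 0)
V(X) = -58/9 - X (V(X) = -4/9 + (-6 - X) = -58/9 - X)
N(-21) + V(-14) = 0 + (-58/9 - 1*(-14)) = 0 + (-58/9 + 14) = 0 + 68/9 = 68/9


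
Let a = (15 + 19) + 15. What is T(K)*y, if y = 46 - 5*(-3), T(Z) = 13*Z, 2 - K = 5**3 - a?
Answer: -58682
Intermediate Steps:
a = 49 (a = 34 + 15 = 49)
K = -74 (K = 2 - (5**3 - 1*49) = 2 - (125 - 49) = 2 - 1*76 = 2 - 76 = -74)
y = 61 (y = 46 + 15 = 61)
T(K)*y = (13*(-74))*61 = -962*61 = -58682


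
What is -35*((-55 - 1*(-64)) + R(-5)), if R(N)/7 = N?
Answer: 910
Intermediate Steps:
R(N) = 7*N
-35*((-55 - 1*(-64)) + R(-5)) = -35*((-55 - 1*(-64)) + 7*(-5)) = -35*((-55 + 64) - 35) = -35*(9 - 35) = -35*(-26) = 910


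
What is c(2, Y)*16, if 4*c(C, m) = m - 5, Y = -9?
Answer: -56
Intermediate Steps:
c(C, m) = -5/4 + m/4 (c(C, m) = (m - 5)/4 = (-5 + m)/4 = -5/4 + m/4)
c(2, Y)*16 = (-5/4 + (¼)*(-9))*16 = (-5/4 - 9/4)*16 = -7/2*16 = -56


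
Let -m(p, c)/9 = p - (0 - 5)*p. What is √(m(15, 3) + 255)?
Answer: I*√555 ≈ 23.558*I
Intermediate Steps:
m(p, c) = -54*p (m(p, c) = -9*(p - (0 - 5)*p) = -9*(p - (-5)*p) = -9*(p + 5*p) = -54*p)
√(m(15, 3) + 255) = √(-54*15 + 255) = √(-810 + 255) = √(-555) = I*√555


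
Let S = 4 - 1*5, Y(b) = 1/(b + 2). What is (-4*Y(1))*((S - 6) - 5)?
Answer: 16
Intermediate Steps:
Y(b) = 1/(2 + b)
S = -1 (S = 4 - 5 = -1)
(-4*Y(1))*((S - 6) - 5) = (-4/(2 + 1))*((-1 - 6) - 5) = (-4/3)*(-7 - 5) = -4*⅓*(-12) = -4/3*(-12) = 16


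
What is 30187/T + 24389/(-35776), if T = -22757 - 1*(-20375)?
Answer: -569032355/42609216 ≈ -13.355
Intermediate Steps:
T = -2382 (T = -22757 + 20375 = -2382)
30187/T + 24389/(-35776) = 30187/(-2382) + 24389/(-35776) = 30187*(-1/2382) + 24389*(-1/35776) = -30187/2382 - 24389/35776 = -569032355/42609216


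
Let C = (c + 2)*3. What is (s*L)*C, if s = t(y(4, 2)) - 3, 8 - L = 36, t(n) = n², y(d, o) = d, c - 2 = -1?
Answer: -3276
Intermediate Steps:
c = 1 (c = 2 - 1 = 1)
C = 9 (C = (1 + 2)*3 = 3*3 = 9)
L = -28 (L = 8 - 1*36 = 8 - 36 = -28)
s = 13 (s = 4² - 3 = 16 - 3 = 13)
(s*L)*C = (13*(-28))*9 = -364*9 = -3276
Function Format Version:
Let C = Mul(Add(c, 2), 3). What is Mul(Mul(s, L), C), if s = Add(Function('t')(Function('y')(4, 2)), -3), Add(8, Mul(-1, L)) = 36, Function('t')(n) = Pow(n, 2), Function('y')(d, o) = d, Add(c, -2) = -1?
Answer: -3276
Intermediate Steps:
c = 1 (c = Add(2, -1) = 1)
C = 9 (C = Mul(Add(1, 2), 3) = Mul(3, 3) = 9)
L = -28 (L = Add(8, Mul(-1, 36)) = Add(8, -36) = -28)
s = 13 (s = Add(Pow(4, 2), -3) = Add(16, -3) = 13)
Mul(Mul(s, L), C) = Mul(Mul(13, -28), 9) = Mul(-364, 9) = -3276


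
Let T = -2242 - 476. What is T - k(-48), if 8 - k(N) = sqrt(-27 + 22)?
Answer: -2726 + I*sqrt(5) ≈ -2726.0 + 2.2361*I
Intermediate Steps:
T = -2718
k(N) = 8 - I*sqrt(5) (k(N) = 8 - sqrt(-27 + 22) = 8 - sqrt(-5) = 8 - I*sqrt(5))
T - k(-48) = -2718 - (8 - I*sqrt(5)) = -2718 + (-8 + I*sqrt(5)) = -2726 + I*sqrt(5)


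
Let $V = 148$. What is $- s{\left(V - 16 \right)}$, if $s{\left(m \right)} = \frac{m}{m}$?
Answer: $-1$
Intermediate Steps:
$s{\left(m \right)} = 1$
$- s{\left(V - 16 \right)} = \left(-1\right) 1 = -1$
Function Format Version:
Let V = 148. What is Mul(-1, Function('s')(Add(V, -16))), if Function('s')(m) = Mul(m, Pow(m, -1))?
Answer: -1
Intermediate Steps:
Function('s')(m) = 1
Mul(-1, Function('s')(Add(V, -16))) = Mul(-1, 1) = -1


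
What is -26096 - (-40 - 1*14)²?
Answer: -29012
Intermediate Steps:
-26096 - (-40 - 1*14)² = -26096 - (-40 - 14)² = -26096 - 1*(-54)² = -26096 - 1*2916 = -26096 - 2916 = -29012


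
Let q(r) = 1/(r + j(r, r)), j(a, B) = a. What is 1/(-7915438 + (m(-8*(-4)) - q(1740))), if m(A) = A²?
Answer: -3480/27542160721 ≈ -1.2635e-7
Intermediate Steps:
q(r) = 1/(2*r) (q(r) = 1/(r + r) = 1/(2*r))
1/(-7915438 + (m(-8*(-4)) - q(1740))) = 1/(-7915438 + ((-8*(-4))² - 1/(2*1740))) = 1/(-7915438 + (32² - 1/(2*1740))) = 1/(-7915438 + (1024 - 1*1/3480)) = 1/(-7915438 + (1024 - 1/3480)) = 1/(-7915438 + 3563519/3480) = 1/(-27542160721/3480) = -3480/27542160721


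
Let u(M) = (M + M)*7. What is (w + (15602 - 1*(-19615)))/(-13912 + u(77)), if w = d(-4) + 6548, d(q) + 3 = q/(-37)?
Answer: -257533/79143 ≈ -3.2540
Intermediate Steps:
d(q) = -3 - q/37 (d(q) = -3 + q/(-37) = -3 + q*(-1/37) = -3 - q/37)
w = 242169/37 (w = (-3 - 1/37*(-4)) + 6548 = (-3 + 4/37) + 6548 = -107/37 + 6548 = 242169/37 ≈ 6545.1)
u(M) = 14*M (u(M) = (2*M)*7 = 14*M)
(w + (15602 - 1*(-19615)))/(-13912 + u(77)) = (242169/37 + (15602 - 1*(-19615)))/(-13912 + 14*77) = (242169/37 + (15602 + 19615))/(-13912 + 1078) = (242169/37 + 35217)/(-12834) = (1545198/37)*(-1/12834) = -257533/79143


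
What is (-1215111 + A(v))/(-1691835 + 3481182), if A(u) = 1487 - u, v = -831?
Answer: -1212793/1789347 ≈ -0.67778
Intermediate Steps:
(-1215111 + A(v))/(-1691835 + 3481182) = (-1215111 + (1487 - 1*(-831)))/(-1691835 + 3481182) = (-1215111 + (1487 + 831))/1789347 = (-1215111 + 2318)*(1/1789347) = -1212793*1/1789347 = -1212793/1789347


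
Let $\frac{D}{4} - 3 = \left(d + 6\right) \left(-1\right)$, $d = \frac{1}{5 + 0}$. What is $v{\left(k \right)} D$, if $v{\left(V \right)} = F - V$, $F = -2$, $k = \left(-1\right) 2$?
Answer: $0$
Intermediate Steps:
$d = \frac{1}{5} \approx 0.2$
$k = -2$
$D = - \frac{64}{5}$ ($D = 12 + 4 \left(\frac{1}{5} + 6\right) \left(-1\right) = 12 + 4 \cdot \frac{31}{5} \left(-1\right) = 12 + 4 \left(- \frac{31}{5}\right) = 12 - \frac{124}{5} = - \frac{64}{5} \approx -12.8$)
$v{\left(V \right)} = -2 - V$
$v{\left(k \right)} D = \left(-2 - -2\right) \left(- \frac{64}{5}\right) = \left(-2 + 2\right) \left(- \frac{64}{5}\right) = 0 \left(- \frac{64}{5}\right) = 0$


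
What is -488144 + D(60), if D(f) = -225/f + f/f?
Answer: -1952587/4 ≈ -4.8815e+5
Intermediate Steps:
D(f) = 1 - 225/f (D(f) = -225/f + 1 = 1 - 225/f)
-488144 + D(60) = -488144 + (-225 + 60)/60 = -488144 + (1/60)*(-165) = -488144 - 11/4 = -1952587/4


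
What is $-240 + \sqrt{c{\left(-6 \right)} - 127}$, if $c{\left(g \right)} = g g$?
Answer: $-240 + i \sqrt{91} \approx -240.0 + 9.5394 i$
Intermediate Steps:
$c{\left(g \right)} = g^{2}$
$-240 + \sqrt{c{\left(-6 \right)} - 127} = -240 + \sqrt{\left(-6\right)^{2} - 127} = -240 + \sqrt{36 - 127} = -240 + \sqrt{-91} = -240 + i \sqrt{91}$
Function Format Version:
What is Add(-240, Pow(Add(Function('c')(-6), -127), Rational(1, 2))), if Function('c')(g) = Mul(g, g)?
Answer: Add(-240, Mul(I, Pow(91, Rational(1, 2)))) ≈ Add(-240.00, Mul(9.5394, I))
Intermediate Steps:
Function('c')(g) = Pow(g, 2)
Add(-240, Pow(Add(Function('c')(-6), -127), Rational(1, 2))) = Add(-240, Pow(Add(Pow(-6, 2), -127), Rational(1, 2))) = Add(-240, Pow(Add(36, -127), Rational(1, 2))) = Add(-240, Pow(-91, Rational(1, 2))) = Add(-240, Mul(I, Pow(91, Rational(1, 2))))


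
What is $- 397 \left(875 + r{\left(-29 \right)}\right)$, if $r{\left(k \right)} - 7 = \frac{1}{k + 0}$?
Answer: $- \frac{10154069}{29} \approx -3.5014 \cdot 10^{5}$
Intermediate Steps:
$r{\left(k \right)} = 7 + \frac{1}{k}$ ($r{\left(k \right)} = 7 + \frac{1}{k + 0} = 7 + \frac{1}{k}$)
$- 397 \left(875 + r{\left(-29 \right)}\right) = - 397 \left(875 + \left(7 + \frac{1}{-29}\right)\right) = - 397 \left(875 + \left(7 - \frac{1}{29}\right)\right) = - 397 \left(875 + \frac{202}{29}\right) = \left(-397\right) \frac{25577}{29} = - \frac{10154069}{29}$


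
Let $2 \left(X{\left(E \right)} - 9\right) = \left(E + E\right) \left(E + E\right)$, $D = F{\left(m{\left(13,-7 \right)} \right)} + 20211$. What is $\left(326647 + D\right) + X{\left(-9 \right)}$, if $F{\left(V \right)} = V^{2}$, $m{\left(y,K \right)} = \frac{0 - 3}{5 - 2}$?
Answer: $347030$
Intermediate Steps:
$m{\left(y,K \right)} = -1$ ($m{\left(y,K \right)} = - \frac{3}{3} = \left(-3\right) \frac{1}{3} = -1$)
$D = 20212$ ($D = \left(-1\right)^{2} + 20211 = 1 + 20211 = 20212$)
$X{\left(E \right)} = 9 + 2 E^{2}$ ($X{\left(E \right)} = 9 + \frac{\left(E + E\right) \left(E + E\right)}{2} = 9 + \frac{2 E 2 E}{2} = 9 + \frac{4 E^{2}}{2} = 9 + 2 E^{2}$)
$\left(326647 + D\right) + X{\left(-9 \right)} = \left(326647 + 20212\right) + \left(9 + 2 \left(-9\right)^{2}\right) = 346859 + \left(9 + 2 \cdot 81\right) = 346859 + \left(9 + 162\right) = 346859 + 171 = 347030$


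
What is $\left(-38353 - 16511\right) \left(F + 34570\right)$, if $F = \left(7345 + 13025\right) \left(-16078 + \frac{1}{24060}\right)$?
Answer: $\frac{7204586309444232}{401} \approx 1.7967 \cdot 10^{13}$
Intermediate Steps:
$F = - \frac{262662105041}{802}$ ($F = 20370 \left(-16078 + \frac{1}{24060}\right) = 20370 \left(- \frac{386836679}{24060}\right) = - \frac{262662105041}{802} \approx -3.2751 \cdot 10^{8}$)
$\left(-38353 - 16511\right) \left(F + 34570\right) = \left(-38353 - 16511\right) \left(- \frac{262662105041}{802} + 34570\right) = \left(-54864\right) \left(- \frac{262634379901}{802}\right) = \frac{7204586309444232}{401}$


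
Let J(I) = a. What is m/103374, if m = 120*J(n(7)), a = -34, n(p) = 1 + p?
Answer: -680/17229 ≈ -0.039468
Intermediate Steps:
J(I) = -34
m = -4080 (m = 120*(-34) = -4080)
m/103374 = -4080/103374 = -4080*1/103374 = -680/17229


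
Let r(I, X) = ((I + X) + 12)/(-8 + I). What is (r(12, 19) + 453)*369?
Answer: 684495/4 ≈ 1.7112e+5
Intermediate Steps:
r(I, X) = (12 + I + X)/(-8 + I)
(r(12, 19) + 453)*369 = ((12 + 12 + 19)/(-8 + 12) + 453)*369 = (43/4 + 453)*369 = (1855/4)*369 = 684495/4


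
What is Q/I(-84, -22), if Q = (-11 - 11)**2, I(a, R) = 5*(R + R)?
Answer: -11/5 ≈ -2.2000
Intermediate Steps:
I(a, R) = 10*R (I(a, R) = 5*(2*R) = 10*R)
Q = 484 (Q = (-22)**2 = 484)
Q/I(-84, -22) = 484/((10*(-22))) = 484/(-220) = 484*(-1/220) = -11/5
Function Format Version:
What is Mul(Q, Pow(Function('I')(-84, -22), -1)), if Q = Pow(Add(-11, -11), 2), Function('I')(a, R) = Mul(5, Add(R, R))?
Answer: Rational(-11, 5) ≈ -2.2000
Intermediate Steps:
Function('I')(a, R) = Mul(10, R) (Function('I')(a, R) = Mul(5, Mul(2, R)) = Mul(10, R))
Q = 484 (Q = Pow(-22, 2) = 484)
Mul(Q, Pow(Function('I')(-84, -22), -1)) = Mul(484, Pow(Mul(10, -22), -1)) = Mul(484, Pow(-220, -1)) = Mul(484, Rational(-1, 220)) = Rational(-11, 5)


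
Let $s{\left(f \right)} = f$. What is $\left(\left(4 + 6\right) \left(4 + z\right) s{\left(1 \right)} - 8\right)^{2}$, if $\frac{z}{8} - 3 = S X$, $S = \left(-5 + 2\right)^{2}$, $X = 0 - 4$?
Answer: $6801664$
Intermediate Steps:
$X = -4$
$S = 9$ ($S = \left(-3\right)^{2} = 9$)
$z = -264$ ($z = 24 + 8 \cdot 9 \left(-4\right) = 24 + 8 \left(-36\right) = 24 - 288 = -264$)
$\left(\left(4 + 6\right) \left(4 + z\right) s{\left(1 \right)} - 8\right)^{2} = \left(\left(4 + 6\right) \left(4 - 264\right) 1 - 8\right)^{2} = \left(10 \left(-260\right) 1 - 8\right)^{2} = \left(\left(-2600\right) 1 - 8\right)^{2} = \left(-2600 - 8\right)^{2} = \left(-2608\right)^{2} = 6801664$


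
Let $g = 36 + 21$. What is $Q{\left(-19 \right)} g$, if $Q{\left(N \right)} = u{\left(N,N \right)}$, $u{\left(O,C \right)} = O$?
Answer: $-1083$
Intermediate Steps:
$Q{\left(N \right)} = N$
$g = 57$
$Q{\left(-19 \right)} g = \left(-19\right) 57 = -1083$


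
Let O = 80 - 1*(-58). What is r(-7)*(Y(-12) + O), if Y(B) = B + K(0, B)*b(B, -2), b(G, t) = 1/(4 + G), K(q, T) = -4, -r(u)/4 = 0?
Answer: 0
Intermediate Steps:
r(u) = 0 (r(u) = -4*0 = 0)
Y(B) = B - 4/(4 + B)
O = 138 (O = 80 + 58 = 138)
r(-7)*(Y(-12) + O) = 0*((-4 - 12*(4 - 12))/(4 - 12) + 138) = 0*((-4 - 12*(-8))/(-8) + 138) = 0*(-(-4 + 96)/8 + 138) = 0*(-⅛*92 + 138) = 0*(-23/2 + 138) = 0*(253/2) = 0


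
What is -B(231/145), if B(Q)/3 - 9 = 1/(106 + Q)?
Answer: -421662/15601 ≈ -27.028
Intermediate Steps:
B(Q) = 27 + 3/(106 + Q)
-B(231/145) = -3*(955 + 9*(231/145))/(106 + 231/145) = -3*(955 + 2079/145)/15601/145 = -3*145*140554/(15601*145) = -1*421662/15601 = -421662/15601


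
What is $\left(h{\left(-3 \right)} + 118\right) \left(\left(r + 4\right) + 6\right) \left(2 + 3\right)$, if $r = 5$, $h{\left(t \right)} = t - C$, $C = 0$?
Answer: $8625$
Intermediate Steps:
$h{\left(t \right)} = t$ ($h{\left(t \right)} = t - 0 = t + 0 = t$)
$\left(h{\left(-3 \right)} + 118\right) \left(\left(r + 4\right) + 6\right) \left(2 + 3\right) = \left(-3 + 118\right) \left(\left(5 + 4\right) + 6\right) \left(2 + 3\right) = 115 \left(9 + 6\right) 5 = 115 \cdot 15 \cdot 5 = 115 \cdot 75 = 8625$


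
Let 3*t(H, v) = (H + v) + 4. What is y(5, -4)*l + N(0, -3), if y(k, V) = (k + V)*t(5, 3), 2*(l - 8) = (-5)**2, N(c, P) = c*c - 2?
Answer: 80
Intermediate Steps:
N(c, P) = -2 + c**2 (N(c, P) = c**2 - 2 = -2 + c**2)
t(H, v) = 4/3 + H/3 + v/3 (t(H, v) = ((H + v) + 4)/3 = (4 + H + v)/3 = 4/3 + H/3 + v/3)
l = 41/2 (l = 8 + (1/2)*(-5)**2 = 8 + (1/2)*25 = 8 + 25/2 = 41/2 ≈ 20.500)
y(k, V) = 4*V + 4*k (y(k, V) = (k + V)*(4/3 + (1/3)*5 + (1/3)*3) = (V + k)*(4/3 + 5/3 + 1) = (V + k)*4 = 4*V + 4*k)
y(5, -4)*l + N(0, -3) = (4*(-4) + 4*5)*(41/2) + (-2 + 0**2) = (-16 + 20)*(41/2) + (-2 + 0) = 4*(41/2) - 2 = 82 - 2 = 80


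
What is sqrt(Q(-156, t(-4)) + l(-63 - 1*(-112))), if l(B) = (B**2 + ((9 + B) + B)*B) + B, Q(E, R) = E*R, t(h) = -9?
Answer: sqrt(9097) ≈ 95.378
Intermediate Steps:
l(B) = B + B**2 + B*(9 + 2*B) (l(B) = (B**2 + (9 + 2*B)*B) + B = (B**2 + B*(9 + 2*B)) + B = B + B**2 + B*(9 + 2*B))
sqrt(Q(-156, t(-4)) + l(-63 - 1*(-112))) = sqrt(-156*(-9) + (-63 - 1*(-112))*(10 + 3*(-63 - 1*(-112)))) = sqrt(1404 + (-63 + 112)*(10 + 3*(-63 + 112))) = sqrt(1404 + 49*(10 + 3*49)) = sqrt(1404 + 49*(10 + 147)) = sqrt(1404 + 49*157) = sqrt(1404 + 7693) = sqrt(9097)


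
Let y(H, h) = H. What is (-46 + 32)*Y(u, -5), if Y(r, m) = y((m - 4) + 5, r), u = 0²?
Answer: 56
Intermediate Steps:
u = 0
Y(r, m) = 1 + m (Y(r, m) = (m - 4) + 5 = (-4 + m) + 5 = 1 + m)
(-46 + 32)*Y(u, -5) = (-46 + 32)*(1 - 5) = -14*(-4) = 56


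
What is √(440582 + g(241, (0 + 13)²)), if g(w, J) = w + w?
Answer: 2*√110266 ≈ 664.13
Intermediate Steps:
g(w, J) = 2*w
√(440582 + g(241, (0 + 13)²)) = √(440582 + 2*241) = √(440582 + 482) = √441064 = 2*√110266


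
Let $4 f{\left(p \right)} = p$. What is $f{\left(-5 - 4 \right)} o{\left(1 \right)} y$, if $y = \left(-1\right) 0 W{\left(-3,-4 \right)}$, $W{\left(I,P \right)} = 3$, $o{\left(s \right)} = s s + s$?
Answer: $0$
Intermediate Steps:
$f{\left(p \right)} = \frac{p}{4}$
$o{\left(s \right)} = s + s^{2}$ ($o{\left(s \right)} = s^{2} + s = s + s^{2}$)
$y = 0$ ($y = \left(-1\right) 0 \cdot 3 = 0 \cdot 3 = 0$)
$f{\left(-5 - 4 \right)} o{\left(1 \right)} y = \frac{-5 - 4}{4} \cdot 1 \left(1 + 1\right) 0 = \frac{1}{4} \left(-9\right) 1 \cdot 2 \cdot 0 = \left(- \frac{9}{4}\right) 2 \cdot 0 = \left(- \frac{9}{2}\right) 0 = 0$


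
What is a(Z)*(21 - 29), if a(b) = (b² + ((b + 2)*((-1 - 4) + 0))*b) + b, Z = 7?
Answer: 2072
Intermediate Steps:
a(b) = b + b² + b*(-10 - 5*b) (a(b) = (b² + ((2 + b)*(-5 + 0))*b) + b = (b² + ((2 + b)*(-5))*b) + b = (b² + (-10 - 5*b)*b) + b = (b² + b*(-10 - 5*b)) + b = b + b² + b*(-10 - 5*b))
a(Z)*(21 - 29) = (-1*7*(9 + 4*7))*(21 - 29) = -1*7*(9 + 28)*(-8) = -1*7*37*(-8) = -259*(-8) = 2072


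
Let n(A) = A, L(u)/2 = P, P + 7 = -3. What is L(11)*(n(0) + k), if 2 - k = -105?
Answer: -2140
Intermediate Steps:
P = -10 (P = -7 - 3 = -10)
L(u) = -20 (L(u) = 2*(-10) = -20)
k = 107 (k = 2 - 1*(-105) = 2 + 105 = 107)
L(11)*(n(0) + k) = -20*(0 + 107) = -20*107 = -2140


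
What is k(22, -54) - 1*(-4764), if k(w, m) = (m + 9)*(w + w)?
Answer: 2784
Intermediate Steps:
k(w, m) = 2*w*(9 + m) (k(w, m) = (9 + m)*(2*w) = 2*w*(9 + m))
k(22, -54) - 1*(-4764) = 2*22*(9 - 54) - 1*(-4764) = 2*22*(-45) + 4764 = -1980 + 4764 = 2784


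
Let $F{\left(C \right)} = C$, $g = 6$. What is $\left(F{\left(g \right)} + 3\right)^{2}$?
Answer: $81$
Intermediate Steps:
$\left(F{\left(g \right)} + 3\right)^{2} = \left(6 + 3\right)^{2} = 9^{2} = 81$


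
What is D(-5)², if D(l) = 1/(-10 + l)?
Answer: 1/225 ≈ 0.0044444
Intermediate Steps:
D(-5)² = (1/(-10 - 5))² = (1/(-15))² = (-1/15)² = 1/225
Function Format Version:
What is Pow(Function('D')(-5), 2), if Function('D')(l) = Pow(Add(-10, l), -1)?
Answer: Rational(1, 225) ≈ 0.0044444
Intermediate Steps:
Pow(Function('D')(-5), 2) = Pow(Pow(Add(-10, -5), -1), 2) = Pow(Pow(-15, -1), 2) = Pow(Rational(-1, 15), 2) = Rational(1, 225)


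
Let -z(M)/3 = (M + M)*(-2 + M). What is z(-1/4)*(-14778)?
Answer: 199503/4 ≈ 49876.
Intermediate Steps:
z(M) = -6*M*(-2 + M) (z(M) = -3*(M + M)*(-2 + M) = -3*2*M*(-2 + M) = -6*M*(-2 + M))
z(-1/4)*(-14778) = (6*(-1/4)*(2 - (-1)/4))*(-14778) = (6*(-1*¼)*(2 - (-1)/4))*(-14778) = (6*(-¼)*(2 - 1*(-¼)))*(-14778) = (6*(-¼)*(2 + ¼))*(-14778) = (6*(-¼)*(9/4))*(-14778) = -27/8*(-14778) = 199503/4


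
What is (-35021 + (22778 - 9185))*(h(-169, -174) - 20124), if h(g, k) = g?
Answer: 434838404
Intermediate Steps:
(-35021 + (22778 - 9185))*(h(-169, -174) - 20124) = (-35021 + (22778 - 9185))*(-169 - 20124) = (-35021 + 13593)*(-20293) = -21428*(-20293) = 434838404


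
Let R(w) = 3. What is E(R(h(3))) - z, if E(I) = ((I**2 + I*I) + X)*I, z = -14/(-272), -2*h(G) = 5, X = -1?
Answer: 6929/136 ≈ 50.949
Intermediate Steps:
h(G) = -5/2 (h(G) = -1/2*5 = -5/2)
z = 7/136 (z = -14*(-1/272) = 7/136 ≈ 0.051471)
E(I) = I*(-1 + 2*I**2) (E(I) = ((I**2 + I*I) - 1)*I = ((I**2 + I**2) - 1)*I = (2*I**2 - 1)*I = (-1 + 2*I**2)*I = I*(-1 + 2*I**2))
E(R(h(3))) - z = (-1*3 + 2*3**3) - 1*7/136 = (-3 + 2*27) - 7/136 = (-3 + 54) - 7/136 = 51 - 7/136 = 6929/136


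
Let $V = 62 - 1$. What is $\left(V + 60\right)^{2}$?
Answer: $14641$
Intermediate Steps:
$V = 61$ ($V = 62 - 1 = 61$)
$\left(V + 60\right)^{2} = \left(61 + 60\right)^{2} = 121^{2} = 14641$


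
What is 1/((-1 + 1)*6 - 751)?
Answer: -1/751 ≈ -0.0013316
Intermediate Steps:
1/((-1 + 1)*6 - 751) = 1/(0*6 - 751) = 1/(0 - 751) = 1/(-751) = -1/751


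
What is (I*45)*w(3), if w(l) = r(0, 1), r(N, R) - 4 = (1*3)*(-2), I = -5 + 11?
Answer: -540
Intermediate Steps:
I = 6
r(N, R) = -2 (r(N, R) = 4 + (1*3)*(-2) = 4 + 3*(-2) = 4 - 6 = -2)
w(l) = -2
(I*45)*w(3) = (6*45)*(-2) = 270*(-2) = -540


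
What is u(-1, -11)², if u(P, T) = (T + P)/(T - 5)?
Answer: 9/16 ≈ 0.56250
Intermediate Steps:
u(P, T) = (P + T)/(-5 + T)
u(-1, -11)² = ((-1 - 11)/(-5 - 11))² = (-12/(-16))² = (-1/16*(-12))² = (¾)² = 9/16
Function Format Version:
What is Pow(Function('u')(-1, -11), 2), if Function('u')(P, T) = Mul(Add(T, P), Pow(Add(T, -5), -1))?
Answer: Rational(9, 16) ≈ 0.56250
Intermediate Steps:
Function('u')(P, T) = Mul(Pow(Add(-5, T), -1), Add(P, T)) (Function('u')(P, T) = Mul(Add(P, T), Pow(Add(-5, T), -1)) = Mul(Pow(Add(-5, T), -1), Add(P, T)))
Pow(Function('u')(-1, -11), 2) = Pow(Mul(Pow(Add(-5, -11), -1), Add(-1, -11)), 2) = Pow(Mul(Pow(-16, -1), -12), 2) = Pow(Mul(Rational(-1, 16), -12), 2) = Pow(Rational(3, 4), 2) = Rational(9, 16)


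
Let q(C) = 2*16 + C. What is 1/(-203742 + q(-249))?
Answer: -1/203959 ≈ -4.9029e-6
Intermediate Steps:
q(C) = 32 + C
1/(-203742 + q(-249)) = 1/(-203742 + (32 - 249)) = 1/(-203742 - 217) = 1/(-203959) = -1/203959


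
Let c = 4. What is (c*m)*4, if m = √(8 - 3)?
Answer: 16*√5 ≈ 35.777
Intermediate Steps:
m = √5 ≈ 2.2361
(c*m)*4 = (4*√5)*4 = 16*√5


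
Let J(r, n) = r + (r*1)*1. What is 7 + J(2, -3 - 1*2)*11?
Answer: 51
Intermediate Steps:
J(r, n) = 2*r (J(r, n) = r + r*1 = r + r = 2*r)
7 + J(2, -3 - 1*2)*11 = 7 + (2*2)*11 = 7 + 4*11 = 7 + 44 = 51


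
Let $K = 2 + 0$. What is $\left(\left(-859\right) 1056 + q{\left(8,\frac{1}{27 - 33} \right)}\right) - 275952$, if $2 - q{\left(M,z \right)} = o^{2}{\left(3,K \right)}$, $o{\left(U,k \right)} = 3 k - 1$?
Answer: $-1183079$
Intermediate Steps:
$K = 2$
$o{\left(U,k \right)} = -1 + 3 k$
$q{\left(M,z \right)} = -23$ ($q{\left(M,z \right)} = 2 - \left(-1 + 3 \cdot 2\right)^{2} = 2 - \left(-1 + 6\right)^{2} = 2 - 5^{2} = 2 - 25 = -23$)
$\left(\left(-859\right) 1056 + q{\left(8,\frac{1}{27 - 33} \right)}\right) - 275952 = \left(\left(-859\right) 1056 - 23\right) - 275952 = \left(-907104 - 23\right) - 275952 = -907127 - 275952 = -1183079$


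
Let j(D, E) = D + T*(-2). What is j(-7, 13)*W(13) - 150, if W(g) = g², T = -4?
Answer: 19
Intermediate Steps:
j(D, E) = 8 + D (j(D, E) = D - 4*(-2) = D + 8 = 8 + D)
j(-7, 13)*W(13) - 150 = (8 - 7)*13² - 150 = 1*169 - 150 = 169 - 150 = 19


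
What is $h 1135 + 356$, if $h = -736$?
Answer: $-835004$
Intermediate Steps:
$h 1135 + 356 = \left(-736\right) 1135 + 356 = -835360 + 356 = -835004$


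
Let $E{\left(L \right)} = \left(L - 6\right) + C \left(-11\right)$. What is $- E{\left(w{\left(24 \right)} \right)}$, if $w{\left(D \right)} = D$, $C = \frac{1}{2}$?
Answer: $- \frac{25}{2} \approx -12.5$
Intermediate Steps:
$C = \frac{1}{2} \approx 0.5$
$E{\left(L \right)} = - \frac{23}{2} + L$ ($E{\left(L \right)} = \left(L - 6\right) + \frac{1}{2} \left(-11\right) = \left(L - 6\right) - \frac{11}{2} = \left(-6 + L\right) - \frac{11}{2} = - \frac{23}{2} + L$)
$- E{\left(w{\left(24 \right)} \right)} = - (- \frac{23}{2} + 24) = \left(-1\right) \frac{25}{2} = - \frac{25}{2}$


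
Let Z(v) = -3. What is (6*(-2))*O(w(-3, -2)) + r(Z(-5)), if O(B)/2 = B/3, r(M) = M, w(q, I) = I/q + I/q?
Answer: -41/3 ≈ -13.667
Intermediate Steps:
w(q, I) = 2*I/q
O(B) = 2*B/3 (O(B) = 2*(B/3) = 2*B/3)
(6*(-2))*O(w(-3, -2)) + r(Z(-5)) = (6*(-2))*(2*(2*(-2)/(-3))/3) - 3 = -8*2*(-2)*(-⅓) - 3 = -8*4/3 - 3 = -12*8/9 - 3 = -32/3 - 3 = -41/3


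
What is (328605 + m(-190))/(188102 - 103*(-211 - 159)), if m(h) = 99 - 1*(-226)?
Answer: 23495/16158 ≈ 1.4541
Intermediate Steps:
m(h) = 325 (m(h) = 99 + 226 = 325)
(328605 + m(-190))/(188102 - 103*(-211 - 159)) = (328605 + 325)/(188102 - 103*(-211 - 159)) = 328930/(188102 - 103*(-370)) = 328930/(188102 + 38110) = 328930/226212 = 328930*(1/226212) = 23495/16158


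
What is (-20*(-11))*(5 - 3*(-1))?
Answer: 1760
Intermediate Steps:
(-20*(-11))*(5 - 3*(-1)) = 220*(5 + 3) = 220*8 = 1760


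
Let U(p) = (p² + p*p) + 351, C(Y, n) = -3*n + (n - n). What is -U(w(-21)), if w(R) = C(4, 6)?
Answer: -999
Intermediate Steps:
C(Y, n) = -3*n (C(Y, n) = -3*n + 0 = -3*n)
w(R) = -18 (w(R) = -3*6 = -18)
U(p) = 351 + 2*p² (U(p) = (p² + p²) + 351 = 2*p² + 351 = 351 + 2*p²)
-U(w(-21)) = -(351 + 2*(-18)²) = -(351 + 2*324) = -(351 + 648) = -1*999 = -999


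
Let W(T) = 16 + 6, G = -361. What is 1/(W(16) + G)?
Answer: -1/339 ≈ -0.0029499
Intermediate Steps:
W(T) = 22
1/(W(16) + G) = 1/(22 - 361) = 1/(-339) = -1/339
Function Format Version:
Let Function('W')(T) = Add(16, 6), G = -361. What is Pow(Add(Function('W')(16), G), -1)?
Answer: Rational(-1, 339) ≈ -0.0029499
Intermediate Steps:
Function('W')(T) = 22
Pow(Add(Function('W')(16), G), -1) = Pow(Add(22, -361), -1) = Pow(-339, -1) = Rational(-1, 339)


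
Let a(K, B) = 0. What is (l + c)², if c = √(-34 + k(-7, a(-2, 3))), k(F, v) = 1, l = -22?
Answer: (22 - I*√33)² ≈ 451.0 - 252.76*I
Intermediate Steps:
c = I*√33 (c = √(-34 + 1) = √(-33) = I*√33 ≈ 5.7446*I)
(l + c)² = (-22 + I*√33)²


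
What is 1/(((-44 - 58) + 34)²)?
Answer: 1/4624 ≈ 0.00021626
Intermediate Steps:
1/(((-44 - 58) + 34)²) = 1/((-102 + 34)²) = 1/((-68)²) = 1/4624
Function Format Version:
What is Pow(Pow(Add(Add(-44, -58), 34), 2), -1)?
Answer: Rational(1, 4624) ≈ 0.00021626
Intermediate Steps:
Pow(Pow(Add(Add(-44, -58), 34), 2), -1) = Pow(Pow(Add(-102, 34), 2), -1) = Pow(Pow(-68, 2), -1) = Pow(4624, -1) = Rational(1, 4624)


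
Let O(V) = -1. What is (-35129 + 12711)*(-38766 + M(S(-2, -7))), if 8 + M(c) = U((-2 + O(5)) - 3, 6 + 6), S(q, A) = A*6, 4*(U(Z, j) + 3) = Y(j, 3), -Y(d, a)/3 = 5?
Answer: 1738773707/2 ≈ 8.6939e+8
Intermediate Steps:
Y(d, a) = -15 (Y(d, a) = -3*5 = -15)
U(Z, j) = -27/4 (U(Z, j) = -3 + (¼)*(-15) = -3 - 15/4 = -27/4)
S(q, A) = 6*A
M(c) = -59/4 (M(c) = -8 - 27/4 = -59/4)
(-35129 + 12711)*(-38766 + M(S(-2, -7))) = (-35129 + 12711)*(-38766 - 59/4) = -22418*(-155123/4) = 1738773707/2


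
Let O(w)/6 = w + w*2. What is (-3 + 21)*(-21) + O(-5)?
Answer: -468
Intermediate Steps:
O(w) = 18*w (O(w) = 6*(w + w*2) = 6*(w + 2*w) = 6*(3*w) = 18*w)
(-3 + 21)*(-21) + O(-5) = (-3 + 21)*(-21) + 18*(-5) = 18*(-21) - 90 = -378 - 90 = -468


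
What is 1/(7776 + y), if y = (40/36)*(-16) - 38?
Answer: 9/69482 ≈ 0.00012953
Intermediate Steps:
y = -502/9 (y = (40*(1/36))*(-16) - 38 = (10/9)*(-16) - 38 = -160/9 - 38 = -502/9 ≈ -55.778)
1/(7776 + y) = 1/(7776 - 502/9) = 1/(69482/9) = 9/69482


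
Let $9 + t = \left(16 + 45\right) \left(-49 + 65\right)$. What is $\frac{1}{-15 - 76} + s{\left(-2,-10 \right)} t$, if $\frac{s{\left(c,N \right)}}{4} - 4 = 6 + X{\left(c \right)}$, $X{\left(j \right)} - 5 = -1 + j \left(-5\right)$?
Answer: $\frac{8447711}{91} \approx 92832.0$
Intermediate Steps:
$X{\left(j \right)} = 4 - 5 j$ ($X{\left(j \right)} = 5 + \left(-1 + j \left(-5\right)\right) = 5 - \left(1 + 5 j\right) = 4 - 5 j$)
$t = 967$ ($t = -9 + \left(16 + 45\right) \left(-49 + 65\right) = -9 + 61 \cdot 16 = -9 + 976 = 967$)
$s{\left(c,N \right)} = 56 - 20 c$ ($s{\left(c,N \right)} = 16 + 4 \left(6 - \left(-4 + 5 c\right)\right) = 16 + 4 \left(10 - 5 c\right) = 16 - \left(-40 + 20 c\right) = 56 - 20 c$)
$\frac{1}{-15 - 76} + s{\left(-2,-10 \right)} t = \frac{1}{-15 - 76} + \left(56 - -40\right) 967 = \frac{1}{-91} + \left(56 + 40\right) 967 = - \frac{1}{91} + 96 \cdot 967 = - \frac{1}{91} + 92832 = \frac{8447711}{91}$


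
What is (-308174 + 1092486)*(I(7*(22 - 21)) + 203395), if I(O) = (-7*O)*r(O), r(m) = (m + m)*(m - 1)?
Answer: 156296911048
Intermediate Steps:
r(m) = 2*m*(-1 + m) (r(m) = (2*m)*(-1 + m) = 2*m*(-1 + m))
I(O) = -14*O**2*(-1 + O) (I(O) = (-7*O)*(2*O*(-1 + O)) = -14*O**2*(-1 + O))
(-308174 + 1092486)*(I(7*(22 - 21)) + 203395) = (-308174 + 1092486)*(14*(7*(22 - 21))**2*(1 - 7*(22 - 21)) + 203395) = 784312*(14*(7*1)**2*(1 - 7) + 203395) = 784312*(14*7**2*(1 - 1*7) + 203395) = 784312*(14*49*(1 - 7) + 203395) = 784312*(14*49*(-6) + 203395) = 784312*(-4116 + 203395) = 784312*199279 = 156296911048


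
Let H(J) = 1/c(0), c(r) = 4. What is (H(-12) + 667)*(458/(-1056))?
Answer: -611201/2112 ≈ -289.39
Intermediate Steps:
H(J) = ¼ (H(J) = 1/4 = ¼)
(H(-12) + 667)*(458/(-1056)) = (¼ + 667)*(458/(-1056)) = 2669*(458*(-1/1056))/4 = (2669/4)*(-229/528) = -611201/2112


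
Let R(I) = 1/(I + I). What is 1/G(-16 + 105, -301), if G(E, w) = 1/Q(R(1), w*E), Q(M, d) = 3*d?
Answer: -80367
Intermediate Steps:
R(I) = 1/(2*I)
G(E, w) = 1/(3*E*w) (G(E, w) = 1/(3*(w*E)) = 1/(3*(E*w)) = 1/(3*E*w))
1/G(-16 + 105, -301) = 1/((⅓)/((-16 + 105)*(-301))) = 1/((⅓)*(-1/301)/89) = 1/((⅓)*(1/89)*(-1/301)) = 1/(-1/80367) = -80367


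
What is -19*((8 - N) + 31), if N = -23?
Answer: -1178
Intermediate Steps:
-19*((8 - N) + 31) = -19*((8 - 1*(-23)) + 31) = -19*((8 + 23) + 31) = -19*(31 + 31) = -19*62 = -1178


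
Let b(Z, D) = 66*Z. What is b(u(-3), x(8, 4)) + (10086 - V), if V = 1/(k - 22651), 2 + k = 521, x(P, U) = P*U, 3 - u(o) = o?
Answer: 231987625/22132 ≈ 10482.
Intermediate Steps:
u(o) = 3 - o
k = 519 (k = -2 + 521 = 519)
V = -1/22132 (V = 1/(519 - 22651) = 1/(-22132) = -1/22132 ≈ -4.5183e-5)
b(u(-3), x(8, 4)) + (10086 - V) = 66*(3 - 1*(-3)) + (10086 - 1*(-1/22132)) = 66*(3 + 3) + (10086 + 1/22132) = 66*6 + 223223353/22132 = 396 + 223223353/22132 = 231987625/22132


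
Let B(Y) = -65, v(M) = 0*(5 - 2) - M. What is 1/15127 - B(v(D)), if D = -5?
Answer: 983256/15127 ≈ 65.000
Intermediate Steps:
v(M) = -M (v(M) = 0*3 - M = 0 - M = -M)
1/15127 - B(v(D)) = 1/15127 - 1*(-65) = 1/15127 + 65 = 983256/15127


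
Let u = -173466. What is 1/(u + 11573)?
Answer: -1/161893 ≈ -6.1769e-6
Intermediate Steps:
1/(u + 11573) = 1/(-173466 + 11573) = 1/(-161893) = -1/161893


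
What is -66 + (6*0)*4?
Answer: -66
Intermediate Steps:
-66 + (6*0)*4 = -66 + 0*4 = -66 + 0 = -66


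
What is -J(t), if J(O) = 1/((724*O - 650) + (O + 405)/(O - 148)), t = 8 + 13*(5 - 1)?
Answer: -88/3765055 ≈ -2.3373e-5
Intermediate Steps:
t = 60 (t = 8 + 13*4 = 8 + 52 = 60)
J(O) = 1/(-650 + 724*O + (405 + O)/(-148 + O)) (J(O) = 1/((-650 + 724*O) + (405 + O)/(-148 + O)) = 1/(-650 + 724*O + (405 + O)/(-148 + O)))
-J(t) = -(-148 + 60)/(96605 - 107801*60 + 724*60²) = -(-88)/(96605 - 6468060 + 724*3600) = -(-88)/(96605 - 6468060 + 2606400) = -(-88)/(-3765055) = -(-1)*(-88)/3765055 = -1*88/3765055 = -88/3765055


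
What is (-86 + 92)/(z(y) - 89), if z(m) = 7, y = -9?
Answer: -3/41 ≈ -0.073171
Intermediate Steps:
(-86 + 92)/(z(y) - 89) = (-86 + 92)/(7 - 89) = 6/(-82) = 6*(-1/82) = -3/41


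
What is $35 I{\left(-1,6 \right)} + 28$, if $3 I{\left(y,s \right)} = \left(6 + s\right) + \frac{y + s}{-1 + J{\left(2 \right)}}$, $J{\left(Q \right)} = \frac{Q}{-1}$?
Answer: $\frac{1337}{9} \approx 148.56$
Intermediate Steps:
$J{\left(Q \right)} = - Q$ ($J{\left(Q \right)} = Q \left(-1\right) = - Q$)
$I{\left(y,s \right)} = 2 - \frac{y}{9} + \frac{2 s}{9}$ ($I{\left(y,s \right)} = \frac{\left(6 + s\right) + \frac{y + s}{-1 - 2}}{3} = \frac{\left(6 + s\right) + \frac{s + y}{-1 - 2}}{3} = \frac{\left(6 + s\right) + \frac{s + y}{-3}}{3} = \frac{\left(6 + s\right) + \left(s + y\right) \left(- \frac{1}{3}\right)}{3} = \frac{\left(6 + s\right) - \left(\frac{s}{3} + \frac{y}{3}\right)}{3} = \frac{6 - \frac{y}{3} + \frac{2 s}{3}}{3} = 2 - \frac{y}{9} + \frac{2 s}{9}$)
$35 I{\left(-1,6 \right)} + 28 = 35 \left(2 - - \frac{1}{9} + \frac{2}{9} \cdot 6\right) + 28 = 35 \left(2 + \frac{1}{9} + \frac{4}{3}\right) + 28 = 35 \cdot \frac{31}{9} + 28 = \frac{1085}{9} + 28 = \frac{1337}{9}$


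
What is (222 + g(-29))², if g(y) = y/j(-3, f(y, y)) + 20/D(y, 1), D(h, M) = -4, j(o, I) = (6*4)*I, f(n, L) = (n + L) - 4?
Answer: 104280555625/2214144 ≈ 47097.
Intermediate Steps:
f(n, L) = -4 + L + n (f(n, L) = (L + n) - 4 = -4 + L + n)
j(o, I) = 24*I
g(y) = -5 + y/(-96 + 48*y) (g(y) = y/((24*(-4 + y + y))) + 20/(-4) = y/((24*(-4 + 2*y))) + 20*(-¼) = y/(-96 + 48*y) - 5 = -5 + y/(-96 + 48*y))
(222 + g(-29))² = (222 + (480 - 239*(-29))/(48*(-2 - 29)))² = (222 + (1/48)*(480 + 6931)/(-31))² = (222 + (1/48)*(-1/31)*7411)² = (222 - 7411/1488)² = (322925/1488)² = 104280555625/2214144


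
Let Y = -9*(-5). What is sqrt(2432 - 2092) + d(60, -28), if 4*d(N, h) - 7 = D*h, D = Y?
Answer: -1253/4 + 2*sqrt(85) ≈ -294.81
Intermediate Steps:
Y = 45
D = 45
d(N, h) = 7/4 + 45*h/4 (d(N, h) = 7/4 + (45*h)/4 = 7/4 + 45*h/4)
sqrt(2432 - 2092) + d(60, -28) = sqrt(2432 - 2092) + (7/4 + (45/4)*(-28)) = sqrt(340) + (7/4 - 315) = 2*sqrt(85) - 1253/4 = -1253/4 + 2*sqrt(85)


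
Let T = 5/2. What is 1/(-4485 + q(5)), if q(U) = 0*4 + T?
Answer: -2/8965 ≈ -0.00022309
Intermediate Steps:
T = 5/2 (T = 5*(½) = 5/2 ≈ 2.5000)
q(U) = 5/2 (q(U) = 0*4 + 5/2 = 0 + 5/2 = 5/2)
1/(-4485 + q(5)) = 1/(-4485 + 5/2) = 1/(-8965/2) = -2/8965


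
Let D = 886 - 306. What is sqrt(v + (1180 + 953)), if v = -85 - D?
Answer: 2*sqrt(367) ≈ 38.315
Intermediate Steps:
D = 580
v = -665 (v = -85 - 1*580 = -85 - 580 = -665)
sqrt(v + (1180 + 953)) = sqrt(-665 + (1180 + 953)) = sqrt(-665 + 2133) = sqrt(1468) = 2*sqrt(367)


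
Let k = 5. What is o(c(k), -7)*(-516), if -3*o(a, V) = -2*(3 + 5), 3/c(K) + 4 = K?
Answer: -2752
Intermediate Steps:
c(K) = 3/(-4 + K)
o(a, V) = 16/3 (o(a, V) = -(-2)*(3 + 5)/3 = -(-2)*8/3 = -⅓*(-16) = 16/3)
o(c(k), -7)*(-516) = (16/3)*(-516) = -2752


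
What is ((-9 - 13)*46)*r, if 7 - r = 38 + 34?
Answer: 65780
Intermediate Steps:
r = -65 (r = 7 - (38 + 34) = 7 - 1*72 = 7 - 72 = -65)
((-9 - 13)*46)*r = ((-9 - 13)*46)*(-65) = -22*46*(-65) = -1012*(-65) = 65780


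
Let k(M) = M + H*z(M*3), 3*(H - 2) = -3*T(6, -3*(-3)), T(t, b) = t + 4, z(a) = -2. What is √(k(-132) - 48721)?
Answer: I*√48837 ≈ 220.99*I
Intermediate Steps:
T(t, b) = 4 + t
H = -8 (H = 2 + (-3*(4 + 6))/3 = 2 + (-3*10)/3 = 2 + (⅓)*(-30) = 2 - 10 = -8)
k(M) = 16 + M (k(M) = M - 8*(-2) = M + 16 = 16 + M)
√(k(-132) - 48721) = √((16 - 132) - 48721) = √(-116 - 48721) = √(-48837) = I*√48837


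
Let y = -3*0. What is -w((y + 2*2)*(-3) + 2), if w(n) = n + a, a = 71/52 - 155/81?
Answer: 44429/4212 ≈ 10.548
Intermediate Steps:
y = 0
a = -2309/4212 (a = 71*(1/52) - 155*1/81 = 71/52 - 155/81 = -2309/4212 ≈ -0.54820)
w(n) = -2309/4212 + n (w(n) = n - 2309/4212 = -2309/4212 + n)
-w((y + 2*2)*(-3) + 2) = -(-2309/4212 + ((0 + 2*2)*(-3) + 2)) = -(-2309/4212 + ((0 + 4)*(-3) + 2)) = -(-2309/4212 + (4*(-3) + 2)) = -(-2309/4212 + (-12 + 2)) = -(-2309/4212 - 10) = -1*(-44429/4212) = 44429/4212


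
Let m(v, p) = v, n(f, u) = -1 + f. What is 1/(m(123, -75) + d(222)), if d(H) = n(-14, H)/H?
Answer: 74/9097 ≈ 0.0081345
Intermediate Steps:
d(H) = -15/H (d(H) = (-1 - 14)/H = -15/H)
1/(m(123, -75) + d(222)) = 1/(123 - 15/222) = 1/(123 - 15*1/222) = 1/(123 - 5/74) = 1/(9097/74) = 74/9097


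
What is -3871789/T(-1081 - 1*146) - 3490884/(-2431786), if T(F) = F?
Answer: 4709822799911/1491900711 ≈ 3156.9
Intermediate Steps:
-3871789/T(-1081 - 1*146) - 3490884/(-2431786) = -3871789/(-1081 - 1*146) - 3490884/(-2431786) = -3871789/(-1081 - 146) - 3490884*(-1/2431786) = -3871789/(-1227) + 1745442/1215893 = -3871789*(-1/1227) + 1745442/1215893 = 3871789/1227 + 1745442/1215893 = 4709822799911/1491900711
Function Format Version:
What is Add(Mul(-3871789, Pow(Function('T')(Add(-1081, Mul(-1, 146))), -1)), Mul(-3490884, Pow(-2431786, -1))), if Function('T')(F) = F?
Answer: Rational(4709822799911, 1491900711) ≈ 3156.9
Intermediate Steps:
Add(Mul(-3871789, Pow(Function('T')(Add(-1081, Mul(-1, 146))), -1)), Mul(-3490884, Pow(-2431786, -1))) = Add(Mul(-3871789, Pow(Add(-1081, Mul(-1, 146)), -1)), Mul(-3490884, Pow(-2431786, -1))) = Add(Mul(-3871789, Pow(Add(-1081, -146), -1)), Mul(-3490884, Rational(-1, 2431786))) = Add(Mul(-3871789, Pow(-1227, -1)), Rational(1745442, 1215893)) = Add(Mul(-3871789, Rational(-1, 1227)), Rational(1745442, 1215893)) = Add(Rational(3871789, 1227), Rational(1745442, 1215893)) = Rational(4709822799911, 1491900711)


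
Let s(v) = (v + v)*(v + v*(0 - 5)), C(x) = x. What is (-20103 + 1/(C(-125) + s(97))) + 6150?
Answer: -1052014342/75397 ≈ -13953.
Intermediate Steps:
s(v) = -8*v**2 (s(v) = (2*v)*(v + v*(-5)) = (2*v)*(v - 5*v) = (2*v)*(-4*v) = -8*v**2)
(-20103 + 1/(C(-125) + s(97))) + 6150 = (-20103 + 1/(-125 - 8*97**2)) + 6150 = (-20103 + 1/(-125 - 8*9409)) + 6150 = (-20103 + 1/(-125 - 75272)) + 6150 = (-20103 + 1/(-75397)) + 6150 = (-20103 - 1/75397) + 6150 = -1515705892/75397 + 6150 = -1052014342/75397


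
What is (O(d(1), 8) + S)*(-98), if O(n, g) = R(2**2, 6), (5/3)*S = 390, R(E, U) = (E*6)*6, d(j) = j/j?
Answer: -37044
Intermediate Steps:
d(j) = 1
R(E, U) = 36*E (R(E, U) = (6*E)*6 = 36*E)
S = 234 (S = (3/5)*390 = 234)
O(n, g) = 144 (O(n, g) = 36*2**2 = 36*4 = 144)
(O(d(1), 8) + S)*(-98) = (144 + 234)*(-98) = 378*(-98) = -37044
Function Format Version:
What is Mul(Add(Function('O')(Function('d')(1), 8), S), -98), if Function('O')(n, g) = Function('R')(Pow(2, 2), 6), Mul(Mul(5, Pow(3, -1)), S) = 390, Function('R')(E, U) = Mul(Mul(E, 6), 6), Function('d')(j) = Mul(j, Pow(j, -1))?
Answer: -37044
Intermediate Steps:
Function('d')(j) = 1
Function('R')(E, U) = Mul(36, E) (Function('R')(E, U) = Mul(Mul(6, E), 6) = Mul(36, E))
S = 234 (S = Mul(Rational(3, 5), 390) = 234)
Function('O')(n, g) = 144 (Function('O')(n, g) = Mul(36, Pow(2, 2)) = Mul(36, 4) = 144)
Mul(Add(Function('O')(Function('d')(1), 8), S), -98) = Mul(Add(144, 234), -98) = Mul(378, -98) = -37044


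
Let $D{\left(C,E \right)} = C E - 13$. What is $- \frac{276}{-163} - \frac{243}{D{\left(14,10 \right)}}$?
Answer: $- \frac{4557}{20701} \approx -0.22013$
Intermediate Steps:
$D{\left(C,E \right)} = -13 + C E$
$- \frac{276}{-163} - \frac{243}{D{\left(14,10 \right)}} = - \frac{276}{-163} - \frac{243}{-13 + 14 \cdot 10} = \left(-276\right) \left(- \frac{1}{163}\right) - \frac{243}{-13 + 140} = \frac{276}{163} - \frac{243}{127} = - \frac{4557}{20701}$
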